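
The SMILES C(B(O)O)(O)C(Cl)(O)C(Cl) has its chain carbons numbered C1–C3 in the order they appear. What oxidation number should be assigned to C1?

-1

C1 has one bond to C (0), one bond to B (-1), one bond to H (-1), one bond to O (+1).
Oxidation state = 0 − 1 − 1 + 1 = -1.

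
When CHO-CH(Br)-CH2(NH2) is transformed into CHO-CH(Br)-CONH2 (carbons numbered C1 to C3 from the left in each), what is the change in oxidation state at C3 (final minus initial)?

+4

Before: C3 has 1 bond to C, 2 bonds to H, 1 bond to N → oxidation state -1.
After: C3 has 1 bond to C, 2 bonds to O, 1 bond to N → oxidation state +3.
Δ = +3 − (-1) = +4, so this is an oxidation at C3.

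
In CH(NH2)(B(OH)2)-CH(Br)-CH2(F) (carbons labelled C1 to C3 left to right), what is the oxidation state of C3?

Assign +1 per bond to O/N/halogen, −1 per bond to H or an electropositive element, and 0 per bond to carbon.
C3 has one bond to C (0), one bond to F (+1), one bond to H (-1), one bond to H (-1).
Oxidation state = 0 + 1 − 1 − 1 = -1.

-1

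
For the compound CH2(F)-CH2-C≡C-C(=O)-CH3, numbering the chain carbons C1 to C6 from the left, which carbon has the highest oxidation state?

Bonds to more-electronegative neighbours contribute +1 each, bonds to H or metals contribute −1 each, and C–C bonds contribute 0. Tallying each carbon:
C1: 1C, 2H, 1F → 0 − 2 + 1 = -1
C2: 2C, 2H → 0 − 2 = -2
C3: 4C → 0 = 0
C4: 4C → 0 = 0
C5: 2C, 2O → 0 + 2 = +2
C6: 1C, 3H → 0 − 3 = -3
The most oxidised carbon is C5 at +2.

C5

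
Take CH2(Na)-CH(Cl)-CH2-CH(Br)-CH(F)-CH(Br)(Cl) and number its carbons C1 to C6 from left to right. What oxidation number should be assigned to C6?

+1

C6 has one bond to C (0), one bond to Br (+1), one bond to Cl (+1), one bond to H (-1).
Oxidation state = 0 + 1 + 1 − 1 = +1.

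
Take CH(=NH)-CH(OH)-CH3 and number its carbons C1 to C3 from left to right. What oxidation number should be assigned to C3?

C3 has one bond to C (0), one bond to H (-1), one bond to H (-1), one bond to H (-1).
Oxidation state = 0 − 1 − 1 − 1 = -3.

-3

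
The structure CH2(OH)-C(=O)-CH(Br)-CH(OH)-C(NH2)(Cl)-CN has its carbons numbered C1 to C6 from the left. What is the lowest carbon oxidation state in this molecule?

Tallying each carbon's bonds:
C1: 1C, 2H, 1O → 0 − 2 + 1 = -1
C2: 2C, 2O → 0 + 2 = +2
C3: 2C, 1H, 1Br → 0 − 1 + 1 = 0
C4: 2C, 1H, 1O → 0 − 1 + 1 = 0
C5: 2C, 1N, 1Cl → 0 + 1 + 1 = +2
C6: 1C, 3N → 0 + 3 = +3
The lowest value is -1.

-1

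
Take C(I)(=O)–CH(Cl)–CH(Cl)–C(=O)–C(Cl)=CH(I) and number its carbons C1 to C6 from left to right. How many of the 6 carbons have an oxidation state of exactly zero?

Tallying each carbon's bonds:
C1: 1C, 2O, 1I → 0 + 2 + 1 = +3
C2: 2C, 1H, 1Cl → 0 − 1 + 1 = 0
C3: 2C, 1H, 1Cl → 0 − 1 + 1 = 0
C4: 2C, 2O → 0 + 2 = +2
C5: 3C, 1Cl → 0 + 1 = +1
C6: 2C, 1H, 1I → 0 − 1 + 1 = 0
3 carbons (C2, C3, C6) meet the condition.

3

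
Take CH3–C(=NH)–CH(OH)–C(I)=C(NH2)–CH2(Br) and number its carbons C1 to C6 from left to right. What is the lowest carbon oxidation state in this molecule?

Bonds to more-electronegative neighbours contribute +1 each, bonds to H or metals contribute −1 each, and C–C bonds contribute 0. Tallying each carbon:
C1: 1C, 3H → 0 − 3 = -3
C2: 2C, 2N → 0 + 2 = +2
C3: 2C, 1H, 1O → 0 − 1 + 1 = 0
C4: 3C, 1I → 0 + 1 = +1
C5: 3C, 1N → 0 + 1 = +1
C6: 1C, 2H, 1Br → 0 − 2 + 1 = -1
The lowest value is -3.

-3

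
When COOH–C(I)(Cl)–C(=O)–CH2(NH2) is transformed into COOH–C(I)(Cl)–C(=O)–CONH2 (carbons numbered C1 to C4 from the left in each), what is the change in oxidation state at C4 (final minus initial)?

+4

Before: C4 has 1 bond to C, 2 bonds to H, 1 bond to N → oxidation state -1.
After: C4 has 1 bond to C, 2 bonds to O, 1 bond to N → oxidation state +3.
Δ = +3 − (-1) = +4, so this is an oxidation at C4.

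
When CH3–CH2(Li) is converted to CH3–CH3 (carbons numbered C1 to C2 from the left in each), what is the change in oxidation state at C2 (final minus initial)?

Before: C2 has 1 bond to C, 2 bonds to H, 1 bond to Li → oxidation state -3.
After: C2 has 1 bond to C, 3 bonds to H → oxidation state -3.
Δ = -3 − (-3) = 0, so no net redox change at C2.

0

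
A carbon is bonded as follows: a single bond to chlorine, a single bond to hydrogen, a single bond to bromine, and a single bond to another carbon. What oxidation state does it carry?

The carbon has one bond to C (0), one bond to Cl (+1), one bond to H (-1), one bond to Br (+1).
Oxidation state = 0 + 1 − 1 + 1 = +1.

+1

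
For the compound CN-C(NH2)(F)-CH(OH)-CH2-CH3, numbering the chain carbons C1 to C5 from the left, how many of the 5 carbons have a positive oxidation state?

Count +1 for every bond to an atom more electronegative than carbon and −1 for every bond to one less electronegative; C–C bonds are 0. Tallying each carbon:
C1: 1C, 3N → 0 + 3 = +3
C2: 2C, 1N, 1F → 0 + 1 + 1 = +2
C3: 2C, 1H, 1O → 0 − 1 + 1 = 0
C4: 2C, 2H → 0 − 2 = -2
C5: 1C, 3H → 0 − 3 = -3
2 carbons (C1, C2) meet the condition.

2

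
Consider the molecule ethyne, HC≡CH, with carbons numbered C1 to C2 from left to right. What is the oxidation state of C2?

Bonds to more-electronegative neighbours contribute +1 each, bonds to H or metals contribute −1 each, and C–C bonds contribute 0.
C2 has one bond to H (-1), a triple bond to C (3×0 = 0).
Oxidation state = -1 + 0 = -1.

-1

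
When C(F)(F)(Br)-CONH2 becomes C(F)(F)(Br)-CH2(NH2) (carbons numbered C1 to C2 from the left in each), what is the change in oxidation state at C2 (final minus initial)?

Before: C2 has 1 bond to C, 2 bonds to O, 1 bond to N → oxidation state +3.
After: C2 has 1 bond to C, 2 bonds to H, 1 bond to N → oxidation state -1.
Δ = -1 − (+3) = -4, so this is a reduction at C2.

-4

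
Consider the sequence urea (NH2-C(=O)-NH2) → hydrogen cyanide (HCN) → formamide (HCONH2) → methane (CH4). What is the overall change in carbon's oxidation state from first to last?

Carbon oxidation states along the series — urea: +4, hydrogen cyanide: +2, formamide: +2, methane: -4.
Net change = -4 − (+4) = -8.

-8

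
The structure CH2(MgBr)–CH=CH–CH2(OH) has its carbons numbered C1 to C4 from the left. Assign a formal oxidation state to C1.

-3

C1 has one bond to C (0), one bond to H (-1), one bond to H (-1), one bond to Mg (-1).
Oxidation state = 0 − 1 − 1 − 1 = -3.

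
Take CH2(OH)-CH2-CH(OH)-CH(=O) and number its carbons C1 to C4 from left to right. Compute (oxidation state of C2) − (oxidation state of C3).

C2: 2C, 2H → 0 − 2 = -2
C3: 2C, 1H, 1O → 0 − 1 + 1 = 0
Difference: -2 − (0) = -2.

-2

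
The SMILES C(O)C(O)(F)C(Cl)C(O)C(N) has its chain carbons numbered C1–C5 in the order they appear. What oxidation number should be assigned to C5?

-1

Count +1 for every bond to an atom more electronegative than carbon and −1 for every bond to one less electronegative; C–C bonds are 0.
C5 has one bond to C (0), one bond to N (+1), one bond to H (-1), one bond to H (-1).
Oxidation state = 0 + 1 − 1 − 1 = -1.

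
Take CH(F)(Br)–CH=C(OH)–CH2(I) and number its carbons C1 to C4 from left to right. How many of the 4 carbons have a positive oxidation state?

2

Tallying each carbon's bonds:
C1: 1C, 1H, 1F, 1Br → 0 − 1 + 1 + 1 = +1
C2: 3C, 1H → 0 − 1 = -1
C3: 3C, 1O → 0 + 1 = +1
C4: 1C, 2H, 1I → 0 − 2 + 1 = -1
2 carbons (C1, C3) meet the condition.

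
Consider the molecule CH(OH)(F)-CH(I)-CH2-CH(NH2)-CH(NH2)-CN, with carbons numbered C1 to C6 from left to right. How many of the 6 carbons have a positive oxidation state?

Tallying each carbon's bonds:
C1: 1C, 1H, 1O, 1F → 0 − 1 + 1 + 1 = +1
C2: 2C, 1H, 1I → 0 − 1 + 1 = 0
C3: 2C, 2H → 0 − 2 = -2
C4: 2C, 1H, 1N → 0 − 1 + 1 = 0
C5: 2C, 1H, 1N → 0 − 1 + 1 = 0
C6: 1C, 3N → 0 + 3 = +3
2 carbons (C1, C6) meet the condition.

2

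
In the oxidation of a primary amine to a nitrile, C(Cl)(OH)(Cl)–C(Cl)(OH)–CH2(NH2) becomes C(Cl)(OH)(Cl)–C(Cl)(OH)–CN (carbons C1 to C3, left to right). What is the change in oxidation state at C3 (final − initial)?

+4

Before: C3 has 1 bond to C, 2 bonds to H, 1 bond to N → oxidation state -1.
After: C3 has 1 bond to C, 3 bonds to N → oxidation state +3.
Δ = +3 − (-1) = +4, so this is an oxidation at C3.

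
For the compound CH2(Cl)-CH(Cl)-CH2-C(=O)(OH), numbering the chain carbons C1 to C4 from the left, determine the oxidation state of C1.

-1

Assign +1 per bond to O/N/halogen, −1 per bond to H or an electropositive element, and 0 per bond to carbon.
C1 has one bond to C (0), one bond to Cl (+1), one bond to H (-1), one bond to H (-1).
Oxidation state = 0 + 1 − 1 − 1 = -1.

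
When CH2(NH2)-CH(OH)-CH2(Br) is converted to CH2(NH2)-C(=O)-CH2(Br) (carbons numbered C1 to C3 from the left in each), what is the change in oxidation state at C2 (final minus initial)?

+2

Before: C2 has 2 bonds to C, 1 bond to H, 1 bond to O → oxidation state 0.
After: C2 has 2 bonds to C, 2 bonds to O → oxidation state +2.
Δ = +2 − (0) = +2, so this is an oxidation at C2.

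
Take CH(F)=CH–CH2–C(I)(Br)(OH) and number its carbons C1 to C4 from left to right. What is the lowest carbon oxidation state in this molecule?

-2

Bonds to more-electronegative neighbours contribute +1 each, bonds to H or metals contribute −1 each, and C–C bonds contribute 0. Tallying each carbon:
C1: 2C, 1H, 1F → 0 − 1 + 1 = 0
C2: 3C, 1H → 0 − 1 = -1
C3: 2C, 2H → 0 − 2 = -2
C4: 1C, 1O, 1Br, 1I → 0 + 1 + 1 + 1 = +3
The lowest value is -2.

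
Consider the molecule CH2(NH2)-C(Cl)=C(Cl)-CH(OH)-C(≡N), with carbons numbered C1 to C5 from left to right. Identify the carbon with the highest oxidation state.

Count +1 for every bond to an atom more electronegative than carbon and −1 for every bond to one less electronegative; C–C bonds are 0. Tallying each carbon:
C1: 1C, 2H, 1N → 0 − 2 + 1 = -1
C2: 3C, 1Cl → 0 + 1 = +1
C3: 3C, 1Cl → 0 + 1 = +1
C4: 2C, 1H, 1O → 0 − 1 + 1 = 0
C5: 1C, 3N → 0 + 3 = +3
The most oxidised carbon is C5 at +3.

C5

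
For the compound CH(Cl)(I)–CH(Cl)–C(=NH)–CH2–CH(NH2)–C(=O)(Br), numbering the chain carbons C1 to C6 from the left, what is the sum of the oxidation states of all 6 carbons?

Assign +1 per bond to O/N/halogen, −1 per bond to H or an electropositive element, and 0 per bond to carbon. Tallying each carbon:
C1: 1C, 1H, 1Cl, 1I → 0 − 1 + 1 + 1 = +1
C2: 2C, 1H, 1Cl → 0 − 1 + 1 = 0
C3: 2C, 2N → 0 + 2 = +2
C4: 2C, 2H → 0 − 2 = -2
C5: 2C, 1H, 1N → 0 − 1 + 1 = 0
C6: 1C, 2O, 1Br → 0 + 2 + 1 = +3
Sum = +1 + 0 + 2 − 2 + 0 + 3 = +4.

+4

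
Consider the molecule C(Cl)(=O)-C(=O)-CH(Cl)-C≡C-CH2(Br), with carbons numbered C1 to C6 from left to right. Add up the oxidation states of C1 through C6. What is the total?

Bonds to more-electronegative neighbours contribute +1 each, bonds to H or metals contribute −1 each, and C–C bonds contribute 0. Tallying each carbon:
C1: 1C, 2O, 1Cl → 0 + 2 + 1 = +3
C2: 2C, 2O → 0 + 2 = +2
C3: 2C, 1H, 1Cl → 0 − 1 + 1 = 0
C4: 4C → 0 = 0
C5: 4C → 0 = 0
C6: 1C, 2H, 1Br → 0 − 2 + 1 = -1
Sum = +3 + 2 + 0 + 0 + 0 − 1 = +4.

+4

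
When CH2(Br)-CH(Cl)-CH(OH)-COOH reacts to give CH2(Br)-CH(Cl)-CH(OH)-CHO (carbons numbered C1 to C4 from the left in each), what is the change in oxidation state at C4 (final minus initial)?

-2

Before: C4 has 1 bond to C, 3 bonds to O → oxidation state +3.
After: C4 has 1 bond to C, 1 bond to H, 2 bonds to O → oxidation state +1.
Δ = +1 − (+3) = -2, so this is a reduction at C4.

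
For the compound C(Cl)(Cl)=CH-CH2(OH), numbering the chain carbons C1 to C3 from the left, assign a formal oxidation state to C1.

C1 has a double bond to C (2×0 = 0), one bond to Cl (+1), one bond to Cl (+1).
Oxidation state = 0 + 1 + 1 = +2.

+2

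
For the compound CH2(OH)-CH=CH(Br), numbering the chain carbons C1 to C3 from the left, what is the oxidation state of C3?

Count +1 for every bond to an atom more electronegative than carbon and −1 for every bond to one less electronegative; C–C bonds are 0.
C3 has a double bond to C (2×0 = 0), one bond to Br (+1), one bond to H (-1).
Oxidation state = 0 + 1 − 1 = 0.

0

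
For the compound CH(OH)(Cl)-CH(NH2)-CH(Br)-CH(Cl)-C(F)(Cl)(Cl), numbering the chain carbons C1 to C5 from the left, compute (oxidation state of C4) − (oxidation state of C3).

0

C4: 2C, 1H, 1Cl → 0 − 1 + 1 = 0
C3: 2C, 1H, 1Br → 0 − 1 + 1 = 0
Difference: 0 − (0) = 0.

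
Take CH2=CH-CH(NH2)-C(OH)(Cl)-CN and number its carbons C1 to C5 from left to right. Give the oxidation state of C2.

-1

C2 has a double bond to C (2×0 = 0), one bond to C (0), one bond to H (-1).
Oxidation state = 0 + 0 − 1 = -1.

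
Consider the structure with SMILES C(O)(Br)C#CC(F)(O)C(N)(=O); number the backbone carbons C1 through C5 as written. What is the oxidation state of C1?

+1

Count +1 for every bond to an atom more electronegative than carbon and −1 for every bond to one less electronegative; C–C bonds are 0.
C1 has one bond to C (0), one bond to H (-1), one bond to O (+1), one bond to Br (+1).
Oxidation state = 0 − 1 + 1 + 1 = +1.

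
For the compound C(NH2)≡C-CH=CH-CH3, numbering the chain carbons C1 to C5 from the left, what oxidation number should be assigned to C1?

+1

C1 has a triple bond to C (3×0 = 0), one bond to N (+1).
Oxidation state = 0 + 1 = +1.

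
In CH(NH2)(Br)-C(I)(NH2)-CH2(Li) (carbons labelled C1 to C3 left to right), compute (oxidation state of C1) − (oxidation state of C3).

C1: 1C, 1H, 1N, 1Br → 0 − 1 + 1 + 1 = +1
C3: 1C, 2H, 1Li → 0 − 2 − 1 = -3
Difference: +1 − (-3) = +4.

+4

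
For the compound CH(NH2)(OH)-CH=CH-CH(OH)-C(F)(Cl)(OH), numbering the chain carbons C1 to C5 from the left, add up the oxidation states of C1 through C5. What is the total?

Tallying each carbon's bonds:
C1: 1C, 1H, 1O, 1N → 0 − 1 + 1 + 1 = +1
C2: 3C, 1H → 0 − 1 = -1
C3: 3C, 1H → 0 − 1 = -1
C4: 2C, 1H, 1O → 0 − 1 + 1 = 0
C5: 1C, 1O, 1F, 1Cl → 0 + 1 + 1 + 1 = +3
Sum = +1 − 1 − 1 + 0 + 3 = +2.

+2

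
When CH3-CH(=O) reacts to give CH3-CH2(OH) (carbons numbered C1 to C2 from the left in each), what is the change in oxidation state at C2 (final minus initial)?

-2

Before: C2 has 1 bond to C, 1 bond to H, 2 bonds to O → oxidation state +1.
After: C2 has 1 bond to C, 2 bonds to H, 1 bond to O → oxidation state -1.
Δ = -1 − (+1) = -2, so this is a reduction at C2.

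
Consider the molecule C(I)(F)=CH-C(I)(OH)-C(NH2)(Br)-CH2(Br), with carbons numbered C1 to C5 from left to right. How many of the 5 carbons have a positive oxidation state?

3

Tallying each carbon's bonds:
C1: 2C, 1F, 1I → 0 + 1 + 1 = +2
C2: 3C, 1H → 0 − 1 = -1
C3: 2C, 1O, 1I → 0 + 1 + 1 = +2
C4: 2C, 1N, 1Br → 0 + 1 + 1 = +2
C5: 1C, 2H, 1Br → 0 − 2 + 1 = -1
3 carbons (C1, C3, C4) meet the condition.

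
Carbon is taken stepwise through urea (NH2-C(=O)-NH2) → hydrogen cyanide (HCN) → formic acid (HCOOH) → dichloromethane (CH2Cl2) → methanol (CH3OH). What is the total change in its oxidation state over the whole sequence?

Carbon oxidation states along the series — urea: +4, hydrogen cyanide: +2, formic acid: +2, dichloromethane: 0, methanol: -2.
Net change = -2 − (+4) = -6.

-6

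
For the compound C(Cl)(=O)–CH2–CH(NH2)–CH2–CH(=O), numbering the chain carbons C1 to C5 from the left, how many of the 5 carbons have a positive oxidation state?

Tallying each carbon's bonds:
C1: 1C, 2O, 1Cl → 0 + 2 + 1 = +3
C2: 2C, 2H → 0 − 2 = -2
C3: 2C, 1H, 1N → 0 − 1 + 1 = 0
C4: 2C, 2H → 0 − 2 = -2
C5: 1C, 1H, 2O → 0 − 1 + 2 = +1
2 carbons (C1, C5) meet the condition.

2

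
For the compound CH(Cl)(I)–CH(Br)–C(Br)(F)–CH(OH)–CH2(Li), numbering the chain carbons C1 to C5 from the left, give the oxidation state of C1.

C1 has one bond to C (0), one bond to Cl (+1), one bond to I (+1), one bond to H (-1).
Oxidation state = 0 + 1 + 1 − 1 = +1.

+1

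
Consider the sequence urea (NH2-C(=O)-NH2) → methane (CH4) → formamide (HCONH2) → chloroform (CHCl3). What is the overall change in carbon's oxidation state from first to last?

-2

Carbon oxidation states along the series — urea: +4, methane: -4, formamide: +2, chloroform: +2.
Net change = +2 − (+4) = -2.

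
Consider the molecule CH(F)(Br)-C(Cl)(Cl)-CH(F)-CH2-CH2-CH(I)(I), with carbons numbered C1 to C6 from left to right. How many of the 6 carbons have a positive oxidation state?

3

Tallying each carbon's bonds:
C1: 1C, 1H, 1F, 1Br → 0 − 1 + 1 + 1 = +1
C2: 2C, 2Cl → 0 + 2 = +2
C3: 2C, 1H, 1F → 0 − 1 + 1 = 0
C4: 2C, 2H → 0 − 2 = -2
C5: 2C, 2H → 0 − 2 = -2
C6: 1C, 1H, 2I → 0 − 1 + 2 = +1
3 carbons (C1, C2, C6) meet the condition.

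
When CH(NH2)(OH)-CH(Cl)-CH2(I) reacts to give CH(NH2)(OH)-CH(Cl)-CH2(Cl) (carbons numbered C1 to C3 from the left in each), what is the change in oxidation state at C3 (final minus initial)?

0

Before: C3 has 1 bond to C, 2 bonds to H, 1 bond to I → oxidation state -1.
After: C3 has 1 bond to C, 2 bonds to H, 1 bond to Cl → oxidation state -1.
Δ = -1 − (-1) = 0, so no net redox change at C3.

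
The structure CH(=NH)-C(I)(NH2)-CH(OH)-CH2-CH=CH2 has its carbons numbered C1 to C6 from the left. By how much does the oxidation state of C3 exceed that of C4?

+2

C3: 2C, 1H, 1O → 0 − 1 + 1 = 0
C4: 2C, 2H → 0 − 2 = -2
Difference: 0 − (-2) = +2.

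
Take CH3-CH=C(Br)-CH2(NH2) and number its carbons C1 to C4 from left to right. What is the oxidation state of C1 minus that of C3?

C1: 1C, 3H → 0 − 3 = -3
C3: 3C, 1Br → 0 + 1 = +1
Difference: -3 − (+1) = -4.

-4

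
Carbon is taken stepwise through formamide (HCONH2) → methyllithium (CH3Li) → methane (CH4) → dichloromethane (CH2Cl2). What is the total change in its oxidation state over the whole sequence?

-2

Carbon oxidation states along the series — formamide: +2, methyllithium: -4, methane: -4, dichloromethane: 0.
Net change = 0 − (+2) = -2.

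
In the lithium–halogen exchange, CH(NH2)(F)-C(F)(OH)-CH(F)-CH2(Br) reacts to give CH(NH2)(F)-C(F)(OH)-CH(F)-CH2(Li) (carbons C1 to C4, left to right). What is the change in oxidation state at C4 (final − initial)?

Before: C4 has 1 bond to C, 2 bonds to H, 1 bond to Br → oxidation state -1.
After: C4 has 1 bond to C, 2 bonds to H, 1 bond to Li → oxidation state -3.
Δ = -3 − (-1) = -2, so this is a reduction at C4.

-2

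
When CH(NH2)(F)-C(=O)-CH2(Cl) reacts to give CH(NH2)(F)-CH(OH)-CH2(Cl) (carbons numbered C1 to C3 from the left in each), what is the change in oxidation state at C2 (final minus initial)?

-2

Before: C2 has 2 bonds to C, 2 bonds to O → oxidation state +2.
After: C2 has 2 bonds to C, 1 bond to H, 1 bond to O → oxidation state 0.
Δ = 0 − (+2) = -2, so this is a reduction at C2.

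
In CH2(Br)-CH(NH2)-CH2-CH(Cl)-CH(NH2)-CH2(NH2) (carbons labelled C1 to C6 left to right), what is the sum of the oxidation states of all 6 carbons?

-4

Assign +1 per bond to O/N/halogen, −1 per bond to H or an electropositive element, and 0 per bond to carbon. Tallying each carbon:
C1: 1C, 2H, 1Br → 0 − 2 + 1 = -1
C2: 2C, 1H, 1N → 0 − 1 + 1 = 0
C3: 2C, 2H → 0 − 2 = -2
C4: 2C, 1H, 1Cl → 0 − 1 + 1 = 0
C5: 2C, 1H, 1N → 0 − 1 + 1 = 0
C6: 1C, 2H, 1N → 0 − 2 + 1 = -1
Sum = -1 + 0 − 2 + 0 + 0 − 1 = -4.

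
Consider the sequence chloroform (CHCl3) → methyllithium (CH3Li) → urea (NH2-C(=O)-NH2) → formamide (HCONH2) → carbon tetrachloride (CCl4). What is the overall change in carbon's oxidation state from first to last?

Carbon oxidation states along the series — chloroform: +2, methyllithium: -4, urea: +4, formamide: +2, carbon tetrachloride: +4.
Net change = +4 − (+2) = +2.

+2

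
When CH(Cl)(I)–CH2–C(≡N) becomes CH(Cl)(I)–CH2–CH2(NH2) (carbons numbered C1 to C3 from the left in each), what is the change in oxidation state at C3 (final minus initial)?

Before: C3 has 1 bond to C, 3 bonds to N → oxidation state +3.
After: C3 has 1 bond to C, 2 bonds to H, 1 bond to N → oxidation state -1.
Δ = -1 − (+3) = -4, so this is a reduction at C3.

-4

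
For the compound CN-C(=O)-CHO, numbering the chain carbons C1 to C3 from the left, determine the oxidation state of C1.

C1 has one bond to C (0), a triple bond to N (3×+1 = +3).
Oxidation state = 0 + 3 = +3.

+3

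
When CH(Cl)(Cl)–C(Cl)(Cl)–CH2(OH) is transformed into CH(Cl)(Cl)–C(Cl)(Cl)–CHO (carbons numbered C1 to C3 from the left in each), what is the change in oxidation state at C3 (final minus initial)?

+2

Before: C3 has 1 bond to C, 2 bonds to H, 1 bond to O → oxidation state -1.
After: C3 has 1 bond to C, 1 bond to H, 2 bonds to O → oxidation state +1.
Δ = +1 − (-1) = +2, so this is an oxidation at C3.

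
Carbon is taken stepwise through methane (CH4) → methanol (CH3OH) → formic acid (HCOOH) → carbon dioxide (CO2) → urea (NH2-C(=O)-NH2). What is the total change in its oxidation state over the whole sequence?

Carbon oxidation states along the series — methane: -4, methanol: -2, formic acid: +2, carbon dioxide: +4, urea: +4.
Net change = +4 − (-4) = +8.

+8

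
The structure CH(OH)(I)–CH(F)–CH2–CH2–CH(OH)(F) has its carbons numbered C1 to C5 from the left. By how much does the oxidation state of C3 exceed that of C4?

0

C3: 2C, 2H → 0 − 2 = -2
C4: 2C, 2H → 0 − 2 = -2
Difference: -2 − (-2) = 0.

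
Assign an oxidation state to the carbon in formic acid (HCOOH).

The carbon has one bond to H (-1), a double bond to O (2×+1 = +2), one bond to O (+1).
Oxidation state = -1 + 2 + 1 = +2.

+2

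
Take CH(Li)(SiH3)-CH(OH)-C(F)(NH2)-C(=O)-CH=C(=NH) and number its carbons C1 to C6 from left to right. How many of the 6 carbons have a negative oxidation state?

Each bond to a more electronegative atom (O, N, halogen) counts +1, each bond to a less electronegative atom (H, metal, B, Si) counts −1, and each C–C bond counts 0. Tallying each carbon:
C1: 1C, 1H, 1Li, 1Si → 0 − 1 − 1 − 1 = -3
C2: 2C, 1H, 1O → 0 − 1 + 1 = 0
C3: 2C, 1N, 1F → 0 + 1 + 1 = +2
C4: 2C, 2O → 0 + 2 = +2
C5: 3C, 1H → 0 − 1 = -1
C6: 2C, 2N → 0 + 2 = +2
2 carbons (C1, C5) meet the condition.

2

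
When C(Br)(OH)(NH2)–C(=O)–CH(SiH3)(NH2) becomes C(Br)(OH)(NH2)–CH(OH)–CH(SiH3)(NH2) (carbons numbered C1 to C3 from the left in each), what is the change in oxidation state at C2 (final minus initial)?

Before: C2 has 2 bonds to C, 2 bonds to O → oxidation state +2.
After: C2 has 2 bonds to C, 1 bond to H, 1 bond to O → oxidation state 0.
Δ = 0 − (+2) = -2, so this is a reduction at C2.

-2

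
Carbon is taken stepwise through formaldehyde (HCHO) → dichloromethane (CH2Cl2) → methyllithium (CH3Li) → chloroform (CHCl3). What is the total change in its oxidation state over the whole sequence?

Carbon oxidation states along the series — formaldehyde: 0, dichloromethane: 0, methyllithium: -4, chloroform: +2.
Net change = +2 − (0) = +2.

+2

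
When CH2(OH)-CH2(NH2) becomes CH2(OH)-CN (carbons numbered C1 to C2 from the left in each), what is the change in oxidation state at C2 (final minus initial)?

Before: C2 has 1 bond to C, 2 bonds to H, 1 bond to N → oxidation state -1.
After: C2 has 1 bond to C, 3 bonds to N → oxidation state +3.
Δ = +3 − (-1) = +4, so this is an oxidation at C2.

+4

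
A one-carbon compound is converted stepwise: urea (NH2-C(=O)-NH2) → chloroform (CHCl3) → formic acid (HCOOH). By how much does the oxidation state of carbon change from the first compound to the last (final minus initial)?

-2

Carbon oxidation states along the series — urea: +4, chloroform: +2, formic acid: +2.
Net change = +2 − (+4) = -2.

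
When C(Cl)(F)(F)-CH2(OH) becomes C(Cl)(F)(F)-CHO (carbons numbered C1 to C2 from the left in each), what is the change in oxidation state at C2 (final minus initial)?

+2

Before: C2 has 1 bond to C, 2 bonds to H, 1 bond to O → oxidation state -1.
After: C2 has 1 bond to C, 1 bond to H, 2 bonds to O → oxidation state +1.
Δ = +1 − (-1) = +2, so this is an oxidation at C2.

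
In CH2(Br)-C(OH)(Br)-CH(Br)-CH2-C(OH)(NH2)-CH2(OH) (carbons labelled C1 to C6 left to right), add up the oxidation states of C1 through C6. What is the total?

Bonds to more-electronegative neighbours contribute +1 each, bonds to H or metals contribute −1 each, and C–C bonds contribute 0. Tallying each carbon:
C1: 1C, 2H, 1Br → 0 − 2 + 1 = -1
C2: 2C, 1O, 1Br → 0 + 1 + 1 = +2
C3: 2C, 1H, 1Br → 0 − 1 + 1 = 0
C4: 2C, 2H → 0 − 2 = -2
C5: 2C, 1O, 1N → 0 + 1 + 1 = +2
C6: 1C, 2H, 1O → 0 − 2 + 1 = -1
Sum = -1 + 2 + 0 − 2 + 2 − 1 = 0.

0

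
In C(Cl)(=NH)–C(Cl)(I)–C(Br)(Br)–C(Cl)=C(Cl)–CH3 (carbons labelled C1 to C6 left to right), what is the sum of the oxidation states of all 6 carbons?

+6

Assign +1 per bond to O/N/halogen, −1 per bond to H or an electropositive element, and 0 per bond to carbon. Tallying each carbon:
C1: 1C, 2N, 1Cl → 0 + 2 + 1 = +3
C2: 2C, 1Cl, 1I → 0 + 1 + 1 = +2
C3: 2C, 2Br → 0 + 2 = +2
C4: 3C, 1Cl → 0 + 1 = +1
C5: 3C, 1Cl → 0 + 1 = +1
C6: 1C, 3H → 0 − 3 = -3
Sum = +3 + 2 + 2 + 1 + 1 − 3 = +6.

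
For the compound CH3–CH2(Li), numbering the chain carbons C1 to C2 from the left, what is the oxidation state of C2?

C2 has one bond to C (0), one bond to H (-1), one bond to Li (-1), one bond to H (-1).
Oxidation state = 0 − 1 − 1 − 1 = -3.

-3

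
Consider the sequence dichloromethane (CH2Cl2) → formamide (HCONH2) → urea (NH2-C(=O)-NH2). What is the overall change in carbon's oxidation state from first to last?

Carbon oxidation states along the series — dichloromethane: 0, formamide: +2, urea: +4.
Net change = +4 − (0) = +4.

+4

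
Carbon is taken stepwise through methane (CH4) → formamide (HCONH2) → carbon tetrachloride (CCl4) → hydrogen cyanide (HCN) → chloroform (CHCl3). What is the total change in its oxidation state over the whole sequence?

Carbon oxidation states along the series — methane: -4, formamide: +2, carbon tetrachloride: +4, hydrogen cyanide: +2, chloroform: +2.
Net change = +2 − (-4) = +6.

+6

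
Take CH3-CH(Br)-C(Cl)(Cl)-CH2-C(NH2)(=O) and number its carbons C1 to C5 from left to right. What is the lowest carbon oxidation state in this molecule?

Count +1 for every bond to an atom more electronegative than carbon and −1 for every bond to one less electronegative; C–C bonds are 0. Tallying each carbon:
C1: 1C, 3H → 0 − 3 = -3
C2: 2C, 1H, 1Br → 0 − 1 + 1 = 0
C3: 2C, 2Cl → 0 + 2 = +2
C4: 2C, 2H → 0 − 2 = -2
C5: 1C, 2O, 1N → 0 + 2 + 1 = +3
The lowest value is -3.

-3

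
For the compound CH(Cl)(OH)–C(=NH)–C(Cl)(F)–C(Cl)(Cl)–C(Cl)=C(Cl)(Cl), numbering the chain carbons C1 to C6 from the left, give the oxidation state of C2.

C2 has one bond to C (0), one bond to C (0), a double bond to N (2×+1 = +2).
Oxidation state = 0 + 0 + 2 = +2.

+2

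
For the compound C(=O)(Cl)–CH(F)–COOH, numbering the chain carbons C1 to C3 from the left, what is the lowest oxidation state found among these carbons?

Tallying each carbon's bonds:
C1: 1C, 2O, 1Cl → 0 + 2 + 1 = +3
C2: 2C, 1H, 1F → 0 − 1 + 1 = 0
C3: 1C, 3O → 0 + 3 = +3
The lowest value is 0.

0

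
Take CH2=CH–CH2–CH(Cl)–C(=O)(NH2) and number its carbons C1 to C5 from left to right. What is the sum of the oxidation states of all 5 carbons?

Tallying each carbon's bonds:
C1: 2C, 2H → 0 − 2 = -2
C2: 3C, 1H → 0 − 1 = -1
C3: 2C, 2H → 0 − 2 = -2
C4: 2C, 1H, 1Cl → 0 − 1 + 1 = 0
C5: 1C, 2O, 1N → 0 + 2 + 1 = +3
Sum = -2 − 1 − 2 + 0 + 3 = -2.

-2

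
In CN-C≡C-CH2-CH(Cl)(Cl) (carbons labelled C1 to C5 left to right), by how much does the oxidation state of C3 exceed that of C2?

0

C3: 4C → 0 = 0
C2: 4C → 0 = 0
Difference: 0 − (0) = 0.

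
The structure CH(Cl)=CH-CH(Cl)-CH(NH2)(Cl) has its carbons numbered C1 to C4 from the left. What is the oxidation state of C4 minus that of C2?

C4: 1C, 1H, 1N, 1Cl → 0 − 1 + 1 + 1 = +1
C2: 3C, 1H → 0 − 1 = -1
Difference: +1 − (-1) = +2.

+2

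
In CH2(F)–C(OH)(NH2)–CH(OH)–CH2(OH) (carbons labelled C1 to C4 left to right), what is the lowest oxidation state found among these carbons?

-1

Count +1 for every bond to an atom more electronegative than carbon and −1 for every bond to one less electronegative; C–C bonds are 0. Tallying each carbon:
C1: 1C, 2H, 1F → 0 − 2 + 1 = -1
C2: 2C, 1O, 1N → 0 + 1 + 1 = +2
C3: 2C, 1H, 1O → 0 − 1 + 1 = 0
C4: 1C, 2H, 1O → 0 − 2 + 1 = -1
The lowest value is -1.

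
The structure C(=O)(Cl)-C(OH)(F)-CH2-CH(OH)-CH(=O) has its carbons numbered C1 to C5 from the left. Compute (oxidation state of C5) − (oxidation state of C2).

C5: 1C, 1H, 2O → 0 − 1 + 2 = +1
C2: 2C, 1O, 1F → 0 + 1 + 1 = +2
Difference: +1 − (+2) = -1.

-1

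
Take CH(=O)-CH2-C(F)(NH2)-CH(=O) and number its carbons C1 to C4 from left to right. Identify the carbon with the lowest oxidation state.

C2

Tallying each carbon's bonds:
C1: 1C, 1H, 2O → 0 − 1 + 2 = +1
C2: 2C, 2H → 0 − 2 = -2
C3: 2C, 1N, 1F → 0 + 1 + 1 = +2
C4: 1C, 1H, 2O → 0 − 1 + 2 = +1
The most reduced carbon is C2 at -2.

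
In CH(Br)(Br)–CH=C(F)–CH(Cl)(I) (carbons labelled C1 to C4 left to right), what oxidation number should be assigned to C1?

C1 has one bond to C (0), one bond to Br (+1), one bond to H (-1), one bond to Br (+1).
Oxidation state = 0 + 1 − 1 + 1 = +1.

+1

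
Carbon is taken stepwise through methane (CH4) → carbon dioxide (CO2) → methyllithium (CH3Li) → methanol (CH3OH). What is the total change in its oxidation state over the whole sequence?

Carbon oxidation states along the series — methane: -4, carbon dioxide: +4, methyllithium: -4, methanol: -2.
Net change = -2 − (-4) = +2.

+2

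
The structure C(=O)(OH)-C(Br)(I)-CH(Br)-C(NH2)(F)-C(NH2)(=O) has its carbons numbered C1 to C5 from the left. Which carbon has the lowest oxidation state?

Tallying each carbon's bonds:
C1: 1C, 3O → 0 + 3 = +3
C2: 2C, 1Br, 1I → 0 + 1 + 1 = +2
C3: 2C, 1H, 1Br → 0 − 1 + 1 = 0
C4: 2C, 1N, 1F → 0 + 1 + 1 = +2
C5: 1C, 2O, 1N → 0 + 2 + 1 = +3
The most reduced carbon is C3 at 0.

C3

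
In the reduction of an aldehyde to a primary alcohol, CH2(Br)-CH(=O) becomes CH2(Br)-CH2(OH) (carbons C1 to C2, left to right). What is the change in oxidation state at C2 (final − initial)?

-2

Before: C2 has 1 bond to C, 1 bond to H, 2 bonds to O → oxidation state +1.
After: C2 has 1 bond to C, 2 bonds to H, 1 bond to O → oxidation state -1.
Δ = -1 − (+1) = -2, so this is a reduction at C2.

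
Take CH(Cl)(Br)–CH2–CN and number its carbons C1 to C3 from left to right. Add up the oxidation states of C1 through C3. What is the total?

+2

Tallying each carbon's bonds:
C1: 1C, 1H, 1Cl, 1Br → 0 − 1 + 1 + 1 = +1
C2: 2C, 2H → 0 − 2 = -2
C3: 1C, 3N → 0 + 3 = +3
Sum = +1 − 2 + 3 = +2.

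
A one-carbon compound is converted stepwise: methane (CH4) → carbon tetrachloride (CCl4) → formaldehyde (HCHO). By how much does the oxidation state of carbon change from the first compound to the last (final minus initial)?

Carbon oxidation states along the series — methane: -4, carbon tetrachloride: +4, formaldehyde: 0.
Net change = 0 − (-4) = +4.

+4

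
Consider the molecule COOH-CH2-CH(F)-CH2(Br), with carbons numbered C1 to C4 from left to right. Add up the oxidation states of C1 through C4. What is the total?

Count +1 for every bond to an atom more electronegative than carbon and −1 for every bond to one less electronegative; C–C bonds are 0. Tallying each carbon:
C1: 1C, 3O → 0 + 3 = +3
C2: 2C, 2H → 0 − 2 = -2
C3: 2C, 1H, 1F → 0 − 1 + 1 = 0
C4: 1C, 2H, 1Br → 0 − 2 + 1 = -1
Sum = +3 − 2 + 0 − 1 = 0.

0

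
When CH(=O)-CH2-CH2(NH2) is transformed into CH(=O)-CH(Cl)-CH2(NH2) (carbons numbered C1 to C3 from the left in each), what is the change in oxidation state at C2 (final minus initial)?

Before: C2 has 2 bonds to C, 2 bonds to H → oxidation state -2.
After: C2 has 2 bonds to C, 1 bond to H, 1 bond to Cl → oxidation state 0.
Δ = 0 − (-2) = +2, so this is an oxidation at C2.

+2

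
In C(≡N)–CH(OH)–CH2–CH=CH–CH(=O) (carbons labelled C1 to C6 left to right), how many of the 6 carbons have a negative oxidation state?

Each bond to a more electronegative atom (O, N, halogen) counts +1, each bond to a less electronegative atom (H, metal, B, Si) counts −1, and each C–C bond counts 0. Tallying each carbon:
C1: 1C, 3N → 0 + 3 = +3
C2: 2C, 1H, 1O → 0 − 1 + 1 = 0
C3: 2C, 2H → 0 − 2 = -2
C4: 3C, 1H → 0 − 1 = -1
C5: 3C, 1H → 0 − 1 = -1
C6: 1C, 1H, 2O → 0 − 1 + 2 = +1
3 carbons (C3, C4, C5) meet the condition.

3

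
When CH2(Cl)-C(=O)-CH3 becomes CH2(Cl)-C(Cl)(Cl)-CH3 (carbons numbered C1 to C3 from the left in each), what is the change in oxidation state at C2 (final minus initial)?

0

Before: C2 has 2 bonds to C, 2 bonds to O → oxidation state +2.
After: C2 has 2 bonds to C, 2 bonds to Cl → oxidation state +2.
Δ = +2 − (+2) = 0, so no net redox change at C2.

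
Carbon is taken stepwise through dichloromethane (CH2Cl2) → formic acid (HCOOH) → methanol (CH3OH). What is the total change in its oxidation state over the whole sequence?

Carbon oxidation states along the series — dichloromethane: 0, formic acid: +2, methanol: -2.
Net change = -2 − (0) = -2.

-2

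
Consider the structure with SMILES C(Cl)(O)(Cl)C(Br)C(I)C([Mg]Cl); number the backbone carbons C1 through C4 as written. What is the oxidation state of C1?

C1 has one bond to C (0), one bond to Cl (+1), one bond to O (+1), one bond to Cl (+1).
Oxidation state = 0 + 1 + 1 + 1 = +3.

+3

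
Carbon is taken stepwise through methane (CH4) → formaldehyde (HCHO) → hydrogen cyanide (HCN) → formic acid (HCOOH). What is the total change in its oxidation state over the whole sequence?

+6

Carbon oxidation states along the series — methane: -4, formaldehyde: 0, hydrogen cyanide: +2, formic acid: +2.
Net change = +2 − (-4) = +6.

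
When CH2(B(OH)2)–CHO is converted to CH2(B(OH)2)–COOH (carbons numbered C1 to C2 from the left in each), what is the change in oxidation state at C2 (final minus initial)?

+2

Before: C2 has 1 bond to C, 1 bond to H, 2 bonds to O → oxidation state +1.
After: C2 has 1 bond to C, 3 bonds to O → oxidation state +3.
Δ = +3 − (+1) = +2, so this is an oxidation at C2.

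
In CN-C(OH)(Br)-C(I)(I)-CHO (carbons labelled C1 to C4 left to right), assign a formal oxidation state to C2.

+2

Assign +1 per bond to O/N/halogen, −1 per bond to H or an electropositive element, and 0 per bond to carbon.
C2 has one bond to C (0), one bond to C (0), one bond to O (+1), one bond to Br (+1).
Oxidation state = 0 + 0 + 1 + 1 = +2.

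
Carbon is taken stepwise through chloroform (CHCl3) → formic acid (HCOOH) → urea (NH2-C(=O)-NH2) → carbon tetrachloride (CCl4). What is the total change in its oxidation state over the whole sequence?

Carbon oxidation states along the series — chloroform: +2, formic acid: +2, urea: +4, carbon tetrachloride: +4.
Net change = +4 − (+2) = +2.

+2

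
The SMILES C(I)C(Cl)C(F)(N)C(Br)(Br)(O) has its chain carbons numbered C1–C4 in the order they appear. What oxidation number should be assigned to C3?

+2

C3 has one bond to C (0), one bond to C (0), one bond to F (+1), one bond to N (+1).
Oxidation state = 0 + 0 + 1 + 1 = +2.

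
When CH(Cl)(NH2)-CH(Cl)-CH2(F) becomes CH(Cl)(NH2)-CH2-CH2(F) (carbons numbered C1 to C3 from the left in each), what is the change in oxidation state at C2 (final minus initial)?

-2

Before: C2 has 2 bonds to C, 1 bond to H, 1 bond to Cl → oxidation state 0.
After: C2 has 2 bonds to C, 2 bonds to H → oxidation state -2.
Δ = -2 − (0) = -2, so this is a reduction at C2.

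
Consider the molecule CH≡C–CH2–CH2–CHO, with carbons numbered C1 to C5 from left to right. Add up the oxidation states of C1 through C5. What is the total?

Assign +1 per bond to O/N/halogen, −1 per bond to H or an electropositive element, and 0 per bond to carbon. Tallying each carbon:
C1: 3C, 1H → 0 − 1 = -1
C2: 4C → 0 = 0
C3: 2C, 2H → 0 − 2 = -2
C4: 2C, 2H → 0 − 2 = -2
C5: 1C, 1H, 2O → 0 − 1 + 2 = +1
Sum = -1 + 0 − 2 − 2 + 1 = -4.

-4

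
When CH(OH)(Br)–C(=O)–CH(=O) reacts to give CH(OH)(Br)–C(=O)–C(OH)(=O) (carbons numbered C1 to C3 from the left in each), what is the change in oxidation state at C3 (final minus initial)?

+2

Before: C3 has 1 bond to C, 1 bond to H, 2 bonds to O → oxidation state +1.
After: C3 has 1 bond to C, 3 bonds to O → oxidation state +3.
Δ = +3 − (+1) = +2, so this is an oxidation at C3.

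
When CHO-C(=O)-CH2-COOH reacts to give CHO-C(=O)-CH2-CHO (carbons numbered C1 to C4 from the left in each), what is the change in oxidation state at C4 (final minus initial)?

-2

Before: C4 has 1 bond to C, 3 bonds to O → oxidation state +3.
After: C4 has 1 bond to C, 1 bond to H, 2 bonds to O → oxidation state +1.
Δ = +1 − (+3) = -2, so this is a reduction at C4.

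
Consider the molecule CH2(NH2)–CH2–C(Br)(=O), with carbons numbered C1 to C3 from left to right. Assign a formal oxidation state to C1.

C1 has one bond to C (0), one bond to N (+1), one bond to H (-1), one bond to H (-1).
Oxidation state = 0 + 1 − 1 − 1 = -1.

-1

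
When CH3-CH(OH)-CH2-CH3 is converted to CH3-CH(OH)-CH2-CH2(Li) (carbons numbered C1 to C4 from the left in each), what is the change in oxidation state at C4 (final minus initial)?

0

Before: C4 has 1 bond to C, 3 bonds to H → oxidation state -3.
After: C4 has 1 bond to C, 2 bonds to H, 1 bond to Li → oxidation state -3.
Δ = -3 − (-3) = 0, so no net redox change at C4.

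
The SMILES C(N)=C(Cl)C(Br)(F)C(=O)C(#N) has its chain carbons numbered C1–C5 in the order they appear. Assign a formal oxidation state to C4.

C4 has one bond to C (0), one bond to C (0), a double bond to O (2×+1 = +2).
Oxidation state = 0 + 0 + 2 = +2.

+2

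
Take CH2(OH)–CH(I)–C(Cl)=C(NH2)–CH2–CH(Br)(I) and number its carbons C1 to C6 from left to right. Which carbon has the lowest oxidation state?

C5

Tallying each carbon's bonds:
C1: 1C, 2H, 1O → 0 − 2 + 1 = -1
C2: 2C, 1H, 1I → 0 − 1 + 1 = 0
C3: 3C, 1Cl → 0 + 1 = +1
C4: 3C, 1N → 0 + 1 = +1
C5: 2C, 2H → 0 − 2 = -2
C6: 1C, 1H, 1Br, 1I → 0 − 1 + 1 + 1 = +1
The most reduced carbon is C5 at -2.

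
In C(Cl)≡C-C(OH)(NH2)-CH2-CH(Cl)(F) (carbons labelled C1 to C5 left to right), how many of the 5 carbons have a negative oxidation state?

Tallying each carbon's bonds:
C1: 3C, 1Cl → 0 + 1 = +1
C2: 4C → 0 = 0
C3: 2C, 1O, 1N → 0 + 1 + 1 = +2
C4: 2C, 2H → 0 − 2 = -2
C5: 1C, 1H, 1F, 1Cl → 0 − 1 + 1 + 1 = +1
1 carbon (C4) meets the condition.

1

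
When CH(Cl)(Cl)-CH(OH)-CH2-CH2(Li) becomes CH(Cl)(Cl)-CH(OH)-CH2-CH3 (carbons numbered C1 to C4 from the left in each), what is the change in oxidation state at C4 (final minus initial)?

Before: C4 has 1 bond to C, 2 bonds to H, 1 bond to Li → oxidation state -3.
After: C4 has 1 bond to C, 3 bonds to H → oxidation state -3.
Δ = -3 − (-3) = 0, so no net redox change at C4.

0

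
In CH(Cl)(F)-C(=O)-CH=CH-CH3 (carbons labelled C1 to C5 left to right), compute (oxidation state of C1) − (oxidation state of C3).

+2

C1: 1C, 1H, 1F, 1Cl → 0 − 1 + 1 + 1 = +1
C3: 3C, 1H → 0 − 1 = -1
Difference: +1 − (-1) = +2.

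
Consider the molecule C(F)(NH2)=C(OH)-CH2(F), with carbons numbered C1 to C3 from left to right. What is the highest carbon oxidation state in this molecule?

Tallying each carbon's bonds:
C1: 2C, 1N, 1F → 0 + 1 + 1 = +2
C2: 3C, 1O → 0 + 1 = +1
C3: 1C, 2H, 1F → 0 − 2 + 1 = -1
The highest value is +2.

+2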